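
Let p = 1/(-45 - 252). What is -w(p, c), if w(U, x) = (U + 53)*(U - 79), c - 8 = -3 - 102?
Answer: 369323360/88209 ≈ 4186.9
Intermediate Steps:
c = -97 (c = 8 + (-3 - 102) = 8 - 105 = -97)
p = -1/297 (p = 1/(-297) = -1/297 ≈ -0.0033670)
w(U, x) = (-79 + U)*(53 + U) (w(U, x) = (53 + U)*(-79 + U) = (-79 + U)*(53 + U))
-w(p, c) = -(-4187 + (-1/297)**2 - 26*(-1/297)) = -(-4187 + 1/88209 + 26/297) = -1*(-369323360/88209) = 369323360/88209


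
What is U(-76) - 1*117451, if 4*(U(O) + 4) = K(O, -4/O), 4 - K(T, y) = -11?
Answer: -469805/4 ≈ -1.1745e+5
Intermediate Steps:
K(T, y) = 15 (K(T, y) = 4 - 1*(-11) = 4 + 11 = 15)
U(O) = -1/4 (U(O) = -4 + (1/4)*15 = -4 + 15/4 = -1/4)
U(-76) - 1*117451 = -1/4 - 1*117451 = -1/4 - 117451 = -469805/4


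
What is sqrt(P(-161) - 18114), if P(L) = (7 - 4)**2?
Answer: I*sqrt(18105) ≈ 134.55*I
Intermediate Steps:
P(L) = 9 (P(L) = 3**2 = 9)
sqrt(P(-161) - 18114) = sqrt(9 - 18114) = sqrt(-18105) = I*sqrt(18105)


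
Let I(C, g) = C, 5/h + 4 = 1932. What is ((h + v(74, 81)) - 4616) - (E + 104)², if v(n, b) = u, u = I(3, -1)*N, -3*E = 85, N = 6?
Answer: -179132363/17352 ≈ -10323.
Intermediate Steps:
E = -85/3 (E = -⅓*85 = -85/3 ≈ -28.333)
h = 5/1928 (h = 5/(-4 + 1932) = 5/1928 ≈ 0.0025934)
u = 18 (u = 3*6 = 18)
v(n, b) = 18
((h + v(74, 81)) - 4616) - (E + 104)² = ((5/1928 + 18) - 4616) - (-85/3 + 104)² = (34709/1928 - 4616) - (227/3)² = -8864939/1928 - 1*51529/9 = -8864939/1928 - 51529/9 = -179132363/17352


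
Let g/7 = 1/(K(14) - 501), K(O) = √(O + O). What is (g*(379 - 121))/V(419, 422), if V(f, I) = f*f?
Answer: -904806/44061070853 - 3612*√7/44061070853 ≈ -2.0752e-5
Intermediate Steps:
V(f, I) = f²
K(O) = √2*√O (K(O) = √(2*O) = √2*√O)
g = 7/(-501 + 2*√7) (g = 7/(√2*√14 - 501) = 7/(2*√7 - 501) = 7/(-501 + 2*√7) ≈ -0.014121)
(g*(379 - 121))/V(419, 422) = ((-3507/250973 - 14*√7/250973)*(379 - 121))/(419²) = ((-3507/250973 - 14*√7/250973)*258)/175561 = (-904806/250973 - 3612*√7/250973)*(1/175561) = -904806/44061070853 - 3612*√7/44061070853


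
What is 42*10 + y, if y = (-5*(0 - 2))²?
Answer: 520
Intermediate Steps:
y = 100 (y = (-5*(-2))² = 10² = 100)
42*10 + y = 42*10 + 100 = 420 + 100 = 520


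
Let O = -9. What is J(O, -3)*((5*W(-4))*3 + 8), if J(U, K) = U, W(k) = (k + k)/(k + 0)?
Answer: -342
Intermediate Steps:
W(k) = 2 (W(k) = (2*k)/k = 2)
J(O, -3)*((5*W(-4))*3 + 8) = -9*((5*2)*3 + 8) = -9*(10*3 + 8) = -9*(30 + 8) = -9*38 = -342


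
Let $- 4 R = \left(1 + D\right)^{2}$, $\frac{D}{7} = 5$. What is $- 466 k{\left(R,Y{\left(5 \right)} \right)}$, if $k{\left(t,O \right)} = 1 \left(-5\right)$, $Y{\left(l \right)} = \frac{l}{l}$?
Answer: $2330$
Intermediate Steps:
$D = 35$ ($D = 7 \cdot 5 = 35$)
$Y{\left(l \right)} = 1$
$R = -324$ ($R = - \frac{\left(1 + 35\right)^{2}}{4} = - \frac{36^{2}}{4} = \left(- \frac{1}{4}\right) 1296 = -324$)
$k{\left(t,O \right)} = -5$
$- 466 k{\left(R,Y{\left(5 \right)} \right)} = \left(-466\right) \left(-5\right) = 2330$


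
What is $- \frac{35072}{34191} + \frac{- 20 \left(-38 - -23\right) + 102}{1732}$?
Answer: $- \frac{23499961}{29609406} \approx -0.79366$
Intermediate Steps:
$- \frac{35072}{34191} + \frac{- 20 \left(-38 - -23\right) + 102}{1732} = \left(-35072\right) \frac{1}{34191} + \left(- 20 \left(-38 + 23\right) + 102\right) \frac{1}{1732} = - \frac{35072}{34191} + \left(\left(-20\right) \left(-15\right) + 102\right) \frac{1}{1732} = - \frac{35072}{34191} + \left(300 + 102\right) \frac{1}{1732} = - \frac{35072}{34191} + 402 \cdot \frac{1}{1732} = - \frac{35072}{34191} + \frac{201}{866} = - \frac{23499961}{29609406}$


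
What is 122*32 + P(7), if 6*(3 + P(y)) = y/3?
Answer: 70225/18 ≈ 3901.4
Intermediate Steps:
P(y) = -3 + y/18 (P(y) = -3 + (y/3)/6 = -3 + y/18)
122*32 + P(7) = 122*32 + (-3 + (1/18)*7) = 3904 + (-3 + 7/18) = 3904 - 47/18 = 70225/18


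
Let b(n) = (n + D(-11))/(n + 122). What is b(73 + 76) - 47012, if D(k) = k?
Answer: -12740114/271 ≈ -47012.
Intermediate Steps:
b(n) = (-11 + n)/(122 + n) (b(n) = (n - 11)/(n + 122) = (-11 + n)/(122 + n))
b(73 + 76) - 47012 = (-11 + (73 + 76))/(122 + (73 + 76)) - 47012 = (-11 + 149)/(122 + 149) - 47012 = 138/271 - 47012 = -12740114/271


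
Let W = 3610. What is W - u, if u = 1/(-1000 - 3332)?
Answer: 15638521/4332 ≈ 3610.0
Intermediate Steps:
u = -1/4332 (u = 1/(-4332) = -1/4332 ≈ -0.00023084)
W - u = 3610 - 1*(-1/4332) = 3610 + 1/4332 = 15638521/4332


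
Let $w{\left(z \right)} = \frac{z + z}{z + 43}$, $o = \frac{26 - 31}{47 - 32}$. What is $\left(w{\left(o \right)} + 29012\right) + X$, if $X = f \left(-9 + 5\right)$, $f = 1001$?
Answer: $\frac{1600511}{64} \approx 25008.0$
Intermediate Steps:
$o = - \frac{1}{3}$ ($o = - \frac{5}{15} = \left(-5\right) \frac{1}{15} = - \frac{1}{3} \approx -0.33333$)
$w{\left(z \right)} = \frac{2 z}{43 + z}$
$X = -4004$ ($X = 1001 \left(-9 + 5\right) = 1001 \left(-4\right) = -4004$)
$\left(w{\left(o \right)} + 29012\right) + X = \left(2 \left(- \frac{1}{3}\right) \frac{1}{43 - \frac{1}{3}} + 29012\right) - 4004 = \left(2 \left(- \frac{1}{3}\right) \frac{1}{\frac{128}{3}} + 29012\right) - 4004 = \left(2 \left(- \frac{1}{3}\right) \frac{3}{128} + 29012\right) - 4004 = \left(- \frac{1}{64} + 29012\right) - 4004 = \frac{1856767}{64} - 4004 = \frac{1600511}{64}$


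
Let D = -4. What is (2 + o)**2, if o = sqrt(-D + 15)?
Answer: (2 + sqrt(19))**2 ≈ 40.436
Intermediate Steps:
o = sqrt(19) (o = sqrt(-1*(-4) + 15) = sqrt(4 + 15) = sqrt(19) ≈ 4.3589)
(2 + o)**2 = (2 + sqrt(19))**2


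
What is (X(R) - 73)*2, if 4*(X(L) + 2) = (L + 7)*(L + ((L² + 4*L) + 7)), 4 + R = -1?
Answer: -143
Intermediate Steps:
R = -5 (R = -4 - 1 = -5)
X(L) = -2 + (7 + L)*(7 + L² + 5*L)/4 (X(L) = -2 + ((L + 7)*(L + ((L² + 4*L) + 7)))/4 = -2 + ((7 + L)*(L + (7 + L² + 4*L)))/4 = -2 + ((7 + L)*(7 + L² + 5*L))/4 = -2 + (7 + L)*(7 + L² + 5*L)/4)
(X(R) - 73)*2 = ((41/4 + 3*(-5)² + (¼)*(-5)³ + (21/2)*(-5)) - 73)*2 = ((41/4 + 3*25 + (¼)*(-125) - 105/2) - 73)*2 = ((41/4 + 75 - 125/4 - 105/2) - 73)*2 = (3/2 - 73)*2 = -143/2*2 = -143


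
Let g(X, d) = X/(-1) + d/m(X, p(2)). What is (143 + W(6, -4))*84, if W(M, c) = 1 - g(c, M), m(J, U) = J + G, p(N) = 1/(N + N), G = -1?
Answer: 59304/5 ≈ 11861.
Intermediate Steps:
p(N) = 1/(2*N)
m(J, U) = -1 + J (m(J, U) = J - 1 = -1 + J)
g(X, d) = -X + d/(-1 + X) (g(X, d) = X/(-1) + d/(-1 + X) = X*(-1) + d/(-1 + X) = -X + d/(-1 + X))
W(M, c) = 1 - (M - c*(-1 + c))/(-1 + c)
(143 + W(6, -4))*84 = (143 + (-1 + (-4)**2 - 1*6)/(-1 - 4))*84 = (143 + (-1 + 16 - 6)/(-5))*84 = (143 - 1/5*9)*84 = (143 - 9/5)*84 = (706/5)*84 = 59304/5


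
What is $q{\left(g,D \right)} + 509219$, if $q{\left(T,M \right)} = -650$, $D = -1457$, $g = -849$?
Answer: $508569$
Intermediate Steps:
$q{\left(g,D \right)} + 509219 = -650 + 509219 = 508569$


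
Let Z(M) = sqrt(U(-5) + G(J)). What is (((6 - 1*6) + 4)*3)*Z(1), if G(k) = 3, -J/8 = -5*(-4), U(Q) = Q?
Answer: 12*I*sqrt(2) ≈ 16.971*I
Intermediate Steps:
J = -160 (J = -(-40)*(-4) = -8*20 = -160)
Z(M) = I*sqrt(2) (Z(M) = sqrt(-5 + 3) = sqrt(-2) = I*sqrt(2))
(((6 - 1*6) + 4)*3)*Z(1) = (((6 - 1*6) + 4)*3)*(I*sqrt(2)) = (((6 - 6) + 4)*3)*(I*sqrt(2)) = ((0 + 4)*3)*(I*sqrt(2)) = (4*3)*(I*sqrt(2)) = 12*(I*sqrt(2)) = 12*I*sqrt(2)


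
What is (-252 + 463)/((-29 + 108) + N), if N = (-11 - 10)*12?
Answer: -211/173 ≈ -1.2197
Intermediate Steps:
N = -252 (N = -21*12 = -252)
(-252 + 463)/((-29 + 108) + N) = (-252 + 463)/((-29 + 108) - 252) = 211/(79 - 252) = 211/(-173) = 211*(-1/173) = -211/173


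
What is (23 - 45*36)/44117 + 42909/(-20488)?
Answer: -1925735689/903869096 ≈ -2.1305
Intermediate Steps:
(23 - 45*36)/44117 + 42909/(-20488) = (23 - 1620)*(1/44117) + 42909*(-1/20488) = -1597*1/44117 - 42909/20488 = -1597/44117 - 42909/20488 = -1925735689/903869096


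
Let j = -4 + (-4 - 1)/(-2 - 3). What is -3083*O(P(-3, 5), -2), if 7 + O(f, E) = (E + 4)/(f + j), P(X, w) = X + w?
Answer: 27747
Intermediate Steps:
j = -3 (j = -4 - 5/(-5) = -4 - 5*(-⅕) = -4 + 1 = -3)
O(f, E) = -7 + (4 + E)/(-3 + f) (O(f, E) = -7 + (E + 4)/(f - 3) = -7 + (4 + E)/(-3 + f))
-3083*O(P(-3, 5), -2) = -3083*(25 - 2 - 7*(-3 + 5))/(-3 + (-3 + 5)) = -3083*(25 - 2 - 7*2)/(-3 + 2) = -3083*(25 - 2 - 14)/(-1) = -(-3083)*9 = -3083*(-9) = 27747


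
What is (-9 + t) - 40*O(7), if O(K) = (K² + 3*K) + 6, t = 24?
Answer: -3025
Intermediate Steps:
O(K) = 6 + K² + 3*K
(-9 + t) - 40*O(7) = (-9 + 24) - 40*(6 + 7² + 3*7) = 15 - 40*(6 + 49 + 21) = 15 - 40*76 = 15 - 3040 = -3025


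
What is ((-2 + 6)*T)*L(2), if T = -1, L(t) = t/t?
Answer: -4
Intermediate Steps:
L(t) = 1
((-2 + 6)*T)*L(2) = ((-2 + 6)*(-1))*1 = (4*(-1))*1 = -4*1 = -4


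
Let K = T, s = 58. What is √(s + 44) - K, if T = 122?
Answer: -122 + √102 ≈ -111.90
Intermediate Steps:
K = 122
√(s + 44) - K = √(58 + 44) - 1*122 = √102 - 122 = -122 + √102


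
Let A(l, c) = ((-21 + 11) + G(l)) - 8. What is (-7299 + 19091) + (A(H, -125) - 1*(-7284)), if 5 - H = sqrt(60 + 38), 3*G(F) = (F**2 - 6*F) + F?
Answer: 57272/3 - 35*sqrt(2)/3 ≈ 19074.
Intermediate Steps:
G(F) = -5*F/3 + F**2/3 (G(F) = ((F**2 - 6*F) + F)/3 = (F**2 - 5*F)/3 = -5*F/3 + F**2/3)
H = 5 - 7*sqrt(2) (H = 5 - sqrt(60 + 38) = 5 - sqrt(98) = 5 - 7*sqrt(2) ≈ -4.8995)
A(l, c) = -18 + l*(-5 + l)/3 (A(l, c) = ((-21 + 11) + l*(-5 + l)/3) - 8 = (-10 + l*(-5 + l)/3) - 8 = -18 + l*(-5 + l)/3)
(-7299 + 19091) + (A(H, -125) - 1*(-7284)) = (-7299 + 19091) + ((-18 + (5 - 7*sqrt(2))*(-5 + (5 - 7*sqrt(2)))/3) - 1*(-7284)) = 11792 + ((-18 + (5 - 7*sqrt(2))*(-7*sqrt(2))/3) + 7284) = 11792 + ((-18 - 7*sqrt(2)*(5 - 7*sqrt(2))/3) + 7284) = 11792 + (7266 - 7*sqrt(2)*(5 - 7*sqrt(2))/3) = 19058 - 7*sqrt(2)*(5 - 7*sqrt(2))/3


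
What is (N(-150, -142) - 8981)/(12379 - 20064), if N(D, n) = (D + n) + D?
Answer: 9423/7685 ≈ 1.2262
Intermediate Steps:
N(D, n) = n + 2*D
(N(-150, -142) - 8981)/(12379 - 20064) = ((-142 + 2*(-150)) - 8981)/(12379 - 20064) = ((-142 - 300) - 8981)/(-7685) = (-442 - 8981)*(-1/7685) = -9423*(-1/7685) = 9423/7685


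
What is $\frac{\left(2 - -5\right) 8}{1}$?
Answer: $56$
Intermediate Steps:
$\frac{\left(2 - -5\right) 8}{1} = \left(2 + 5\right) 8 \cdot 1 = 7 \cdot 8 \cdot 1 = 56 \cdot 1 = 56$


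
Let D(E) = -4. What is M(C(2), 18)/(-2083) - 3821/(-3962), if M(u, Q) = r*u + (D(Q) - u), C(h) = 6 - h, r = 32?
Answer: 7483703/8252846 ≈ 0.90680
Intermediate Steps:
M(u, Q) = -4 + 31*u (M(u, Q) = 32*u + (-4 - u) = -4 + 31*u)
M(C(2), 18)/(-2083) - 3821/(-3962) = (-4 + 31*(6 - 1*2))/(-2083) - 3821/(-3962) = (-4 + 31*(6 - 2))*(-1/2083) - 3821*(-1/3962) = (-4 + 31*4)*(-1/2083) + 3821/3962 = (-4 + 124)*(-1/2083) + 3821/3962 = 120*(-1/2083) + 3821/3962 = -120/2083 + 3821/3962 = 7483703/8252846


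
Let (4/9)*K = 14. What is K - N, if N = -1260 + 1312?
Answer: -41/2 ≈ -20.500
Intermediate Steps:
N = 52
K = 63/2 (K = (9/4)*14 = 63/2 ≈ 31.500)
K - N = 63/2 - 1*52 = 63/2 - 52 = -41/2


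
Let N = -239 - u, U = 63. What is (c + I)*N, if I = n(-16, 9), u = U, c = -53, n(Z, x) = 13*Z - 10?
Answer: 81842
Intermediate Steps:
n(Z, x) = -10 + 13*Z
u = 63
I = -218 (I = -10 + 13*(-16) = -10 - 208 = -218)
N = -302 (N = -239 - 1*63 = -239 - 63 = -302)
(c + I)*N = (-53 - 218)*(-302) = -271*(-302) = 81842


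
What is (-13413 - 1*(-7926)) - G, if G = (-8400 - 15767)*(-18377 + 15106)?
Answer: -79055744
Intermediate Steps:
G = 79050257 (G = -24167*(-3271) = 79050257)
(-13413 - 1*(-7926)) - G = (-13413 - 1*(-7926)) - 1*79050257 = (-13413 + 7926) - 79050257 = -5487 - 79050257 = -79055744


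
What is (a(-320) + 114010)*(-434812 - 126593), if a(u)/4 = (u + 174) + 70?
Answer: -63835116930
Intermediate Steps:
a(u) = 976 + 4*u (a(u) = 4*((u + 174) + 70) = 4*((174 + u) + 70) = 4*(244 + u) = 976 + 4*u)
(a(-320) + 114010)*(-434812 - 126593) = ((976 + 4*(-320)) + 114010)*(-434812 - 126593) = ((976 - 1280) + 114010)*(-561405) = (-304 + 114010)*(-561405) = 113706*(-561405) = -63835116930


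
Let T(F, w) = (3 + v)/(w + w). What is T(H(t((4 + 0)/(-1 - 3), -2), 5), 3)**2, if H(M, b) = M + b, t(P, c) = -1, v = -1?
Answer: 1/9 ≈ 0.11111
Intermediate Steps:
T(F, w) = 1/w (T(F, w) = (3 - 1)/(w + w) = 2/((2*w)) = 2*(1/(2*w)) = 1/w)
T(H(t((4 + 0)/(-1 - 3), -2), 5), 3)**2 = (1/3)**2 = 1/9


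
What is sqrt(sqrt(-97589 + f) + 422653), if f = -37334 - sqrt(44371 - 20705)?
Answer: sqrt(422653 + I*sqrt(134923 + sqrt(23666))) ≈ 650.12 + 0.283*I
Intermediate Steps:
f = -37334 - sqrt(23666) ≈ -37488.
sqrt(sqrt(-97589 + f) + 422653) = sqrt(sqrt(-97589 + (-37334 - sqrt(23666))) + 422653) = sqrt(sqrt(-134923 - sqrt(23666)) + 422653) = sqrt(422653 + sqrt(-134923 - sqrt(23666)))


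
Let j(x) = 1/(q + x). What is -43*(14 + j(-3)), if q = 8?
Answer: -3053/5 ≈ -610.60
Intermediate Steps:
j(x) = 1/(8 + x)
-43*(14 + j(-3)) = -43*(14 + 1/(8 - 3)) = -43*(14 + 1/5) = -43*(14 + ⅕) = -43*71/5 = -3053/5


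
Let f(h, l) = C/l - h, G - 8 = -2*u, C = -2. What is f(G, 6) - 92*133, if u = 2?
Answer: -36721/3 ≈ -12240.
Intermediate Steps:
G = 4 (G = 8 - 2*2 = 8 - 4 = 4)
f(h, l) = -h - 2/l (f(h, l) = -2/l - h = -h - 2/l)
f(G, 6) - 92*133 = (-1*4 - 2/6) - 92*133 = (-4 - 2*⅙) - 12236 = (-4 - ⅓) - 12236 = -13/3 - 12236 = -36721/3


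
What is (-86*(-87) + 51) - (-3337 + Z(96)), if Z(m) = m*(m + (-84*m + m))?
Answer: 766582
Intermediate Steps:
Z(m) = -82*m² (Z(m) = m*(m - 83*m) = m*(-82*m) = -82*m²)
(-86*(-87) + 51) - (-3337 + Z(96)) = (-86*(-87) + 51) - (-3337 - 82*96²) = (7482 + 51) - (-3337 - 82*9216) = 7533 - (-3337 - 755712) = 7533 - 1*(-759049) = 7533 + 759049 = 766582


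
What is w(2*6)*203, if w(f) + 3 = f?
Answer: 1827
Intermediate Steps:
w(f) = -3 + f
w(2*6)*203 = (-3 + 2*6)*203 = (-3 + 12)*203 = 9*203 = 1827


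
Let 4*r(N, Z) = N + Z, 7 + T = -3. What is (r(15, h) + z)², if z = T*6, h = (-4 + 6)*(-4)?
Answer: 54289/16 ≈ 3393.1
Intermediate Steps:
T = -10 (T = -7 - 3 = -10)
h = -8 (h = 2*(-4) = -8)
z = -60 (z = -10*6 = -60)
r(N, Z) = N/4 + Z/4 (r(N, Z) = (N + Z)/4 = N/4 + Z/4)
(r(15, h) + z)² = (((¼)*15 + (¼)*(-8)) - 60)² = ((15/4 - 2) - 60)² = (7/4 - 60)² = (-233/4)² = 54289/16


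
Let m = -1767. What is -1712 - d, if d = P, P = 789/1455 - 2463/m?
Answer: -489611572/285665 ≈ -1713.9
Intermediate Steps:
P = 553092/285665 (P = 789/1455 - 2463/(-1767) = 789*(1/1455) - 2463*(-1/1767) = 263/485 + 821/589 = 553092/285665 ≈ 1.9362)
d = 553092/285665 ≈ 1.9362
-1712 - d = -1712 - 1*553092/285665 = -1712 - 553092/285665 = -489611572/285665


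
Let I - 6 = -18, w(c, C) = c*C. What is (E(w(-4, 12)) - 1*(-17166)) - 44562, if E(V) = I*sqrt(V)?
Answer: -27396 - 48*I*sqrt(3) ≈ -27396.0 - 83.138*I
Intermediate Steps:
w(c, C) = C*c
I = -12 (I = 6 - 18 = -12)
E(V) = -12*sqrt(V)
(E(w(-4, 12)) - 1*(-17166)) - 44562 = (-12*4*I*sqrt(3) - 1*(-17166)) - 44562 = (-48*I*sqrt(3) + 17166) - 44562 = (17166 - 48*I*sqrt(3)) - 44562 = -27396 - 48*I*sqrt(3)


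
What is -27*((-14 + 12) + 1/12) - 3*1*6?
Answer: 135/4 ≈ 33.750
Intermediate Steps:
-27*((-14 + 12) + 1/12) - 3*1*6 = -27*(-2 + 1/12) - 3*6 = -27*(-23/12) - 18 = 207/4 - 18 = 135/4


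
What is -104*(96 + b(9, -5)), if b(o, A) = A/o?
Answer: -89336/9 ≈ -9926.2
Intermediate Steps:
-104*(96 + b(9, -5)) = -104*(96 - 5/9) = -104*859/9 = -89336/9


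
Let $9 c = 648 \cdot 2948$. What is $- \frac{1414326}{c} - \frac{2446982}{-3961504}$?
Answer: $- \frac{6619103509}{1094860668} \approx -6.0456$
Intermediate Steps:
$c = 212256$ ($c = \frac{648 \cdot 2948}{9} = \frac{1}{9} \cdot 1910304 = 212256$)
$- \frac{1414326}{c} - \frac{2446982}{-3961504} = - \frac{1414326}{212256} - \frac{2446982}{-3961504} = \left(-1414326\right) \frac{1}{212256} - - \frac{1223491}{1980752} = - \frac{235721}{35376} + \frac{1223491}{1980752} = - \frac{6619103509}{1094860668}$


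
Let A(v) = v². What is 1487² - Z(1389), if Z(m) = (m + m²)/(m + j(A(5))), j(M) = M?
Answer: 1562331128/707 ≈ 2.2098e+6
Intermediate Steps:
Z(m) = (m + m²)/(25 + m) (Z(m) = (m + m²)/(m + 5²) = (m + m²)/(m + 25) = (m + m²)/(25 + m))
1487² - Z(1389) = 1487² - 1389*(1 + 1389)/(25 + 1389) = 2211169 - 1389*1390/1414 = 2211169 - 1*965355/707 = 2211169 - 965355/707 = 1562331128/707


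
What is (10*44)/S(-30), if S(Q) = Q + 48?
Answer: 220/9 ≈ 24.444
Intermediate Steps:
S(Q) = 48 + Q
(10*44)/S(-30) = (10*44)/(48 - 30) = 440/18 = 440*(1/18) = 220/9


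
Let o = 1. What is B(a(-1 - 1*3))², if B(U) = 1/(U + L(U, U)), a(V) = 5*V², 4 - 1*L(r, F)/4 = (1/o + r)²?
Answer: 1/683717904 ≈ 1.4626e-9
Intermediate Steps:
L(r, F) = 16 - 4*(1 + r)² (L(r, F) = 16 - 4*(1/1 + r)² = 16 - 4*(1 + r)²)
B(U) = 1/(16 + U - 4*(1 + U)²) (B(U) = 1/(U + (16 - 4*(1 + U)²)) = 1/(16 + U - 4*(1 + U)²))
B(a(-1 - 1*3))² = (1/(16 + 5*(-1 - 1*3)² - 4*(1 + 5*(-1 - 1*3)²)²))² = (1/(16 + 5*(-1 - 3)² - 4*(1 + 5*(-1 - 3)²)²))² = (1/(16 + 5*(-4)² - 4*(1 + 5*(-4)²)²))² = (1/(16 + 5*16 - 4*(1 + 5*16)²))² = (1/(16 + 80 - 4*(1 + 80)²))² = (1/(16 + 80 - 4*81²))² = (1/(16 + 80 - 4*6561))² = (1/(16 + 80 - 26244))² = (1/(-26148))² = (-1/26148)² = 1/683717904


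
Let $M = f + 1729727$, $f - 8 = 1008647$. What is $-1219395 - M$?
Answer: $-3957777$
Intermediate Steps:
$f = 1008655$ ($f = 8 + 1008647 = 1008655$)
$M = 2738382$ ($M = 1008655 + 1729727 = 2738382$)
$-1219395 - M = -1219395 - 2738382 = -3957777$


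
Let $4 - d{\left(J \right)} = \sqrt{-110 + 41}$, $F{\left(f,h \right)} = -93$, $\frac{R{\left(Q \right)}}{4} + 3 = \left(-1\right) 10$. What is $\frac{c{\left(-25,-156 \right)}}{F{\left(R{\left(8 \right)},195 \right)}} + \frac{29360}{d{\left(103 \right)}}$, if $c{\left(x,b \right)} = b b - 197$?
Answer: $\frac{1774021}{1581} + \frac{5872 i \sqrt{69}}{17} \approx 1122.1 + 2869.2 i$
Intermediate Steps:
$R{\left(Q \right)} = -52$ ($R{\left(Q \right)} = -12 + 4 \left(\left(-1\right) 10\right) = -12 + 4 \left(-10\right) = -12 - 40 = -52$)
$c{\left(x,b \right)} = -197 + b^{2}$ ($c{\left(x,b \right)} = b^{2} - 197 = -197 + b^{2}$)
$d{\left(J \right)} = 4 - i \sqrt{69}$ ($d{\left(J \right)} = 4 - \sqrt{-110 + 41} = 4 - \sqrt{-69} = 4 - i \sqrt{69}$)
$\frac{c{\left(-25,-156 \right)}}{F{\left(R{\left(8 \right)},195 \right)}} + \frac{29360}{d{\left(103 \right)}} = \frac{-197 + \left(-156\right)^{2}}{-93} + \frac{29360}{4 - i \sqrt{69}} = \left(-197 + 24336\right) \left(- \frac{1}{93}\right) + \frac{29360}{4 - i \sqrt{69}} = 24139 \left(- \frac{1}{93}\right) + \frac{29360}{4 - i \sqrt{69}} = - \frac{24139}{93} + \frac{29360}{4 - i \sqrt{69}}$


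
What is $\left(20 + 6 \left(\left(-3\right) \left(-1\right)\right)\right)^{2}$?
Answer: $1444$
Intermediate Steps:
$\left(20 + 6 \left(\left(-3\right) \left(-1\right)\right)\right)^{2} = \left(20 + 6 \cdot 3\right)^{2} = \left(20 + 18\right)^{2} = 38^{2} = 1444$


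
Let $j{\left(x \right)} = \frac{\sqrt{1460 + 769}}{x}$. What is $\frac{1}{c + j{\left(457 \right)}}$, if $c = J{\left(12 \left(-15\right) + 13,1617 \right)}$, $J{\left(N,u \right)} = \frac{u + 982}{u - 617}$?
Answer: $\frac{542798551000}{1408504434049} - \frac{457000000 \sqrt{2229}}{1408504434049} \approx 0.37005$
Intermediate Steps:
$J{\left(N,u \right)} = \frac{982 + u}{-617 + u}$
$j{\left(x \right)} = \frac{\sqrt{2229}}{x}$
$c = \frac{2599}{1000}$ ($c = \frac{982 + 1617}{-617 + 1617} = \frac{1}{1000} \cdot 2599 = \frac{2599}{1000} \approx 2.599$)
$\frac{1}{c + j{\left(457 \right)}} = \frac{1}{\frac{2599}{1000} + \frac{\sqrt{2229}}{457}}$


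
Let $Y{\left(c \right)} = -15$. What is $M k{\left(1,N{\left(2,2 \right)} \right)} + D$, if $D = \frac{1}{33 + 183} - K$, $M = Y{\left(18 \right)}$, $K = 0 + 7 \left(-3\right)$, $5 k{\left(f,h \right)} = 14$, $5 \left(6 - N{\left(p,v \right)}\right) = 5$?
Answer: $- \frac{4535}{216} \approx -20.995$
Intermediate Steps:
$N{\left(p,v \right)} = 5$ ($N{\left(p,v \right)} = 6 - 1 = 5$)
$k{\left(f,h \right)} = \frac{14}{5}$ ($k{\left(f,h \right)} = \frac{1}{5} \cdot 14 = \frac{14}{5}$)
$K = -21$ ($K = 0 - 21 = -21$)
$M = -15$
$D = \frac{4537}{216}$ ($D = \frac{1}{33 + 183} - -21 = \frac{1}{216} + 21 = \frac{4537}{216} \approx 21.005$)
$M k{\left(1,N{\left(2,2 \right)} \right)} + D = \left(-15\right) \frac{14}{5} + \frac{4537}{216} = -42 + \frac{4537}{216} = - \frac{4535}{216}$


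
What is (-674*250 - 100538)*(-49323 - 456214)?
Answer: 136008663406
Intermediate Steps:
(-674*250 - 100538)*(-49323 - 456214) = (-168500 - 100538)*(-505537) = -269038*(-505537) = 136008663406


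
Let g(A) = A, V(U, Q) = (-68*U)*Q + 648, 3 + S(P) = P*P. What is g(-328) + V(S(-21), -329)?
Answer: 9799256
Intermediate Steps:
S(P) = -3 + P**2 (S(P) = -3 + P*P = -3 + P**2)
V(U, Q) = 648 - 68*Q*U (V(U, Q) = -68*Q*U + 648 = 648 - 68*Q*U)
g(-328) + V(S(-21), -329) = -328 + (648 - 68*(-329)*(-3 + (-21)**2)) = -328 + (648 - 68*(-329)*(-3 + 441)) = -328 + (648 - 68*(-329)*438) = -328 + (648 + 9798936) = -328 + 9799584 = 9799256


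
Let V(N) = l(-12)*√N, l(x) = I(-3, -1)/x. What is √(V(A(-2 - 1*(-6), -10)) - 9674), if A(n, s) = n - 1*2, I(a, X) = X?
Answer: √(-348264 + 3*√2)/6 ≈ 98.356*I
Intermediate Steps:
l(x) = -1/x
A(n, s) = -2 + n (A(n, s) = n - 2 = -2 + n)
V(N) = √N/12 (V(N) = (-1/(-12))*√N = (-1*(-1/12))*√N = √N/12)
√(V(A(-2 - 1*(-6), -10)) - 9674) = √(√(-2 + (-2 - 1*(-6)))/12 - 9674) = √(√(-2 + (-2 + 6))/12 - 9674) = √(√(-2 + 4)/12 - 9674) = √(√2/12 - 9674) = √(-9674 + √2/12)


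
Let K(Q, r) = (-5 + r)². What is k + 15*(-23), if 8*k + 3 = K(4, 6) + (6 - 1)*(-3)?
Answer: -2777/8 ≈ -347.13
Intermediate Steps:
k = -17/8 (k = -3/8 + ((-5 + 6)² + (6 - 1)*(-3))/8 = -3/8 + (1² + 5*(-3))/8 = -3/8 + (1 - 15)/8 = -3/8 + (⅛)*(-14) = -3/8 - 7/4 = -17/8 ≈ -2.1250)
k + 15*(-23) = -17/8 + 15*(-23) = -17/8 - 345 = -2777/8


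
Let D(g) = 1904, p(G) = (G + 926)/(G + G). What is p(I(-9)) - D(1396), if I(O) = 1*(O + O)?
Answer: -17363/9 ≈ -1929.2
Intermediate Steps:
I(O) = 2*O (I(O) = 1*(2*O) = 2*O)
p(G) = (926 + G)/(2*G) (p(G) = (926 + G)/((2*G)) = (926 + G)*(1/(2*G)) = (926 + G)/(2*G))
p(I(-9)) - D(1396) = (926 + 2*(-9))/(2*((2*(-9)))) - 1*1904 = (½)*(926 - 18)/(-18) - 1904 = (½)*(-1/18)*908 - 1904 = -227/9 - 1904 = -17363/9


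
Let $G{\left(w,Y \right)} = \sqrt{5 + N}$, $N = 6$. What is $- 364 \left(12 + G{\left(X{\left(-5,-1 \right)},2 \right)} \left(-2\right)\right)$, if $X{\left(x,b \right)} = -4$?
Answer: $-4368 + 728 \sqrt{11} \approx -1953.5$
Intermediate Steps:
$G{\left(w,Y \right)} = \sqrt{11}$ ($G{\left(w,Y \right)} = \sqrt{5 + 6} = \sqrt{11}$)
$- 364 \left(12 + G{\left(X{\left(-5,-1 \right)},2 \right)} \left(-2\right)\right) = - 364 \left(12 + \sqrt{11} \left(-2\right)\right) = - 364 \left(12 - 2 \sqrt{11}\right) = -4368 + 728 \sqrt{11}$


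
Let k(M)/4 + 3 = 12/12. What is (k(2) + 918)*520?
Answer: 473200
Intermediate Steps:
k(M) = -8 (k(M) = -12 + 4*(12/12) = -12 + 4*(12*(1/12)) = -12 + 4*1 = -12 + 4 = -8)
(k(2) + 918)*520 = (-8 + 918)*520 = 910*520 = 473200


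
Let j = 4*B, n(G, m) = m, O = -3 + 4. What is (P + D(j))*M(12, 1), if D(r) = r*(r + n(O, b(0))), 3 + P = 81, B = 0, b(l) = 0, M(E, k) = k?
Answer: 78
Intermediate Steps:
O = 1
j = 0 (j = 4*0 = 0)
P = 78 (P = -3 + 81 = 78)
D(r) = r² (D(r) = r*(r + 0) = r*r = r²)
(P + D(j))*M(12, 1) = (78 + 0²)*1 = (78 + 0)*1 = 78*1 = 78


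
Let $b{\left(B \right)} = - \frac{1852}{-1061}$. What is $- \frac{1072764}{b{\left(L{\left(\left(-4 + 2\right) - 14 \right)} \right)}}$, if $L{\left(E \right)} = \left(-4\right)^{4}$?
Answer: $- \frac{284550651}{463} \approx -6.1458 \cdot 10^{5}$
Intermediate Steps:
$L{\left(E \right)} = 256$
$b{\left(B \right)} = \frac{1852}{1061}$ ($b{\left(B \right)} = \left(-1852\right) \left(- \frac{1}{1061}\right) = \frac{1852}{1061}$)
$- \frac{1072764}{b{\left(L{\left(\left(-4 + 2\right) - 14 \right)} \right)}} = - \frac{1072764}{\frac{1852}{1061}} = \left(-1072764\right) \frac{1061}{1852} = - \frac{284550651}{463}$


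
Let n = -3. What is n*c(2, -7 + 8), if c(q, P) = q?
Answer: -6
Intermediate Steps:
n*c(2, -7 + 8) = -3*2 = -6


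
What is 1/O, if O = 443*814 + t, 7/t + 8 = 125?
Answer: 117/42190441 ≈ 2.7731e-6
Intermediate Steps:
t = 7/117 (t = 7/(-8 + 125) = 7/117 ≈ 0.059829)
O = 42190441/117 (O = 443*814 + 7/117 = 360602 + 7/117 = 42190441/117 ≈ 3.6060e+5)
1/O = 1/(42190441/117) = 117/42190441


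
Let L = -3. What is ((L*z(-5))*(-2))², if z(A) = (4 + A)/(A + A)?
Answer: 9/25 ≈ 0.36000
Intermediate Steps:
z(A) = (4 + A)/(2*A) (z(A) = (4 + A)/((2*A)) = (4 + A)*(1/(2*A)) = (4 + A)/(2*A))
((L*z(-5))*(-2))² = (-3*(4 - 5)/(2*(-5))*(-2))² = (-3*(-1)*(-1)/(2*5)*(-2))² = (-3*⅒*(-2))² = (-3/10*(-2))² = (⅗)² = 9/25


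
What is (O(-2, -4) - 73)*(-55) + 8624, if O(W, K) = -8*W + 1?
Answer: 11704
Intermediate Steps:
O(W, K) = 1 - 8*W
(O(-2, -4) - 73)*(-55) + 8624 = ((1 - 8*(-2)) - 73)*(-55) + 8624 = ((1 + 16) - 73)*(-55) + 8624 = (17 - 73)*(-55) + 8624 = -56*(-55) + 8624 = 3080 + 8624 = 11704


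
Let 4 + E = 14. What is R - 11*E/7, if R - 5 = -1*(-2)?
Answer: -61/7 ≈ -8.7143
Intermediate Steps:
E = 10 (E = -4 + 14 = 10)
R = 7 (R = 5 - 1*(-2) = 5 + 2 = 7)
R - 11*E/7 = 7 - 110/7 = -61/7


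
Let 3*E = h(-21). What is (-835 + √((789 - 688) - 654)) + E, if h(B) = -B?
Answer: -828 + I*√553 ≈ -828.0 + 23.516*I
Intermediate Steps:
E = 7 (E = (-1*(-21))/3 = (⅓)*21 = 7)
(-835 + √((789 - 688) - 654)) + E = (-835 + √((789 - 688) - 654)) + 7 = (-835 + √(101 - 654)) + 7 = (-835 + √(-553)) + 7 = (-835 + I*√553) + 7 = -828 + I*√553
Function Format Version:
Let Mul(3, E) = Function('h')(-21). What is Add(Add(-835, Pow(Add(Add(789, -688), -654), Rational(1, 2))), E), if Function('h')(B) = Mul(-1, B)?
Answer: Add(-828, Mul(I, Pow(553, Rational(1, 2)))) ≈ Add(-828.00, Mul(23.516, I))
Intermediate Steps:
E = 7 (E = Mul(Rational(1, 3), Mul(-1, -21)) = Mul(Rational(1, 3), 21) = 7)
Add(Add(-835, Pow(Add(Add(789, -688), -654), Rational(1, 2))), E) = Add(Add(-835, Pow(Add(Add(789, -688), -654), Rational(1, 2))), 7) = Add(Add(-835, Pow(Add(101, -654), Rational(1, 2))), 7) = Add(Add(-835, Pow(-553, Rational(1, 2))), 7) = Add(Add(-835, Mul(I, Pow(553, Rational(1, 2)))), 7) = Add(-828, Mul(I, Pow(553, Rational(1, 2))))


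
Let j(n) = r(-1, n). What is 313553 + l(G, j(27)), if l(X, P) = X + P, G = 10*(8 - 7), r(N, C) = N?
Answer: 313562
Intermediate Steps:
j(n) = -1
G = 10 (G = 10*1 = 10)
l(X, P) = P + X
313553 + l(G, j(27)) = 313553 + (-1 + 10) = 313553 + 9 = 313562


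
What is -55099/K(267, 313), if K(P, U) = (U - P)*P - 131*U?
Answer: 5009/2611 ≈ 1.9184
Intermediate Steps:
K(P, U) = -131*U + P*(U - P) (K(P, U) = P*(U - P) - 131*U = -131*U + P*(U - P))
-55099/K(267, 313) = -55099/(-1*267² - 131*313 + 267*313) = -55099/(-1*71289 - 41003 + 83571) = -55099/(-71289 - 41003 + 83571) = -55099/(-28721) = -55099*(-1/28721) = 5009/2611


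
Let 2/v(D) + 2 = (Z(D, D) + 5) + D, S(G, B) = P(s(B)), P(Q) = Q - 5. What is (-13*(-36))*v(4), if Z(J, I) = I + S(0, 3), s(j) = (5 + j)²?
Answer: 468/35 ≈ 13.371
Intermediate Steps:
P(Q) = -5 + Q
S(G, B) = -5 + (5 + B)²
Z(J, I) = 59 + I (Z(J, I) = I + (-5 + (5 + 3)²) = I + (-5 + 8²) = I + (-5 + 64) = I + 59 = 59 + I)
v(D) = 2/(62 + 2*D) (v(D) = 2/(-2 + (((59 + D) + 5) + D)) = 2/(-2 + ((64 + D) + D)) = 2/(-2 + (64 + 2*D)) = 2/(62 + 2*D))
(-13*(-36))*v(4) = (-13*(-36))/(31 + 4) = 468/35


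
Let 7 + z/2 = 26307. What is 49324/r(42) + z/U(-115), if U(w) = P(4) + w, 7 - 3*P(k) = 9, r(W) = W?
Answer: 5243914/7287 ≈ 719.63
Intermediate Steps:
z = 52600 (z = -14 + 2*26307 = -14 + 52614 = 52600)
P(k) = -⅔ (P(k) = 7/3 - ⅓*9 = 7/3 - 3 = -⅔)
U(w) = -⅔ + w
49324/r(42) + z/U(-115) = 49324/42 + 52600/(-⅔ - 115) = 49324*(1/42) + 52600/(-347/3) = 24662/21 + 52600*(-3/347) = 24662/21 - 157800/347 = 5243914/7287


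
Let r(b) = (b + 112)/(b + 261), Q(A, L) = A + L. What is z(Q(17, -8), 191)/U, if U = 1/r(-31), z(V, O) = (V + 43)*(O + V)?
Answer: 84240/23 ≈ 3662.6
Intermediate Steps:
r(b) = (112 + b)/(261 + b)
z(V, O) = (43 + V)*(O + V)
U = 230/81 (U = 1/((112 - 31)/(261 - 31)) = 1/(81/230) = 230/81 ≈ 2.8395)
z(Q(17, -8), 191)/U = ((17 - 8)² + 43*191 + 43*(17 - 8) + 191*(17 - 8))/(230/81) = (9² + 8213 + 43*9 + 191*9)*(81/230) = (81 + 8213 + 387 + 1719)*(81/230) = 10400*(81/230) = 84240/23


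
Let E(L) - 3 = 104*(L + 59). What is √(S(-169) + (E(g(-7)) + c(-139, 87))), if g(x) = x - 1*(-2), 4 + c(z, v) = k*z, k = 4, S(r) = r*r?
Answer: 82*√5 ≈ 183.36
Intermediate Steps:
S(r) = r²
c(z, v) = -4 + 4*z
g(x) = 2 + x (g(x) = x + 2 = 2 + x)
E(L) = 6139 + 104*L (E(L) = 3 + 104*(L + 59) = 3 + 104*(59 + L) = 3 + (6136 + 104*L) = 6139 + 104*L)
√(S(-169) + (E(g(-7)) + c(-139, 87))) = √((-169)² + ((6139 + 104*(2 - 7)) + (-4 + 4*(-139)))) = √(28561 + ((6139 + 104*(-5)) + (-4 - 556))) = √(28561 + ((6139 - 520) - 560)) = √(28561 + (5619 - 560)) = √(28561 + 5059) = √33620 = 82*√5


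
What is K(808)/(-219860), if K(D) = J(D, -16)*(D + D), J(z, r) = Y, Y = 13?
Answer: -5252/54965 ≈ -0.095552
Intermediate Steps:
J(z, r) = 13
K(D) = 26*D (K(D) = 13*(D + D) = 13*(2*D) = 26*D)
K(808)/(-219860) = (26*808)/(-219860) = 21008*(-1/219860) = -5252/54965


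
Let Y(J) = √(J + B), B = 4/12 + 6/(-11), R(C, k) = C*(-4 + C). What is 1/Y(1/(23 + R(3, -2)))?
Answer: -2*I*√17655/107 ≈ -2.4836*I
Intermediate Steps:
B = -7/33 (B = 4*(1/12) + 6*(-1/11) = ⅓ - 6/11 = -7/33 ≈ -0.21212)
Y(J) = √(-7/33 + J) (Y(J) = √(J - 7/33) = √(-7/33 + J))
1/Y(1/(23 + R(3, -2))) = 1/(√(-231 + 1089/(23 + 3*(-4 + 3)))/33) = 1/(√(-231 + 1089/(23 + 3*(-1)))/33) = 1/(√(-231 + 1089/(23 - 3))/33) = 1/(√(-231 + 1089/20)/33) = 1/(√(-3531/20)/33) = 1/((I*√17655/10)/33) = 1/(I*√17655/330) = -2*I*√17655/107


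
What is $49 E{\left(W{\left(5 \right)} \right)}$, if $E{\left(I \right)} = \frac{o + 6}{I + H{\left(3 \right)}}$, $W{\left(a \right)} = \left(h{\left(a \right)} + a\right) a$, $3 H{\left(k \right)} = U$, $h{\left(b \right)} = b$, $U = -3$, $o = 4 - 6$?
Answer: $4$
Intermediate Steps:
$o = -2$ ($o = 4 - 6 = -2$)
$H{\left(k \right)} = -1$ ($H{\left(k \right)} = \frac{1}{3} \left(-3\right) = -1$)
$W{\left(a \right)} = 2 a^{2}$ ($W{\left(a \right)} = \left(a + a\right) a = 2 a a = 2 a^{2}$)
$E{\left(I \right)} = \frac{4}{-1 + I}$ ($E{\left(I \right)} = \frac{-2 + 6}{I - 1} = \frac{4}{-1 + I}$)
$49 E{\left(W{\left(5 \right)} \right)} = 49 \frac{4}{-1 + 2 \cdot 5^{2}} = 49 \frac{4}{-1 + 2 \cdot 25} = 49 \frac{4}{-1 + 50} = 49 \cdot \frac{4}{49} = 4$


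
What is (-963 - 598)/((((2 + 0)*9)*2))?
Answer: -1561/36 ≈ -43.361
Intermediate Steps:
(-963 - 598)/((((2 + 0)*9)*2)) = -1561/((2*9)*2) = -1561/(18*2) = -1561/36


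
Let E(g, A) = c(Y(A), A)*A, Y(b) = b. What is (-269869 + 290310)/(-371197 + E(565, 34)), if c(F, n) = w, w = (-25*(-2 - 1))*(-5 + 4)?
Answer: -20441/373747 ≈ -0.054692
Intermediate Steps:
w = -75 (w = -25*(-3)*(-1) = -5*(-15)*(-1) = 75*(-1) = -75)
c(F, n) = -75
E(g, A) = -75*A
(-269869 + 290310)/(-371197 + E(565, 34)) = (-269869 + 290310)/(-371197 - 75*34) = 20441/(-371197 - 2550) = 20441/(-373747) = 20441*(-1/373747) = -20441/373747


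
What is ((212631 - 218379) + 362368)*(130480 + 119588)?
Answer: 89179250160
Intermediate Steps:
((212631 - 218379) + 362368)*(130480 + 119588) = (-5748 + 362368)*250068 = 356620*250068 = 89179250160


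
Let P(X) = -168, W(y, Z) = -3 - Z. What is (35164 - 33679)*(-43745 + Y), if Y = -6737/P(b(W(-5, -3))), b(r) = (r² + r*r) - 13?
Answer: -3634499385/56 ≈ -6.4902e+7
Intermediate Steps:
b(r) = -13 + 2*r² (b(r) = (r² + r²) - 13 = 2*r² - 13 = -13 + 2*r²)
Y = 6737/168 (Y = -6737/(-168) = -6737*(-1/168) = 6737/168 ≈ 40.101)
(35164 - 33679)*(-43745 + Y) = (35164 - 33679)*(-43745 + 6737/168) = 1485*(-7342423/168) = -3634499385/56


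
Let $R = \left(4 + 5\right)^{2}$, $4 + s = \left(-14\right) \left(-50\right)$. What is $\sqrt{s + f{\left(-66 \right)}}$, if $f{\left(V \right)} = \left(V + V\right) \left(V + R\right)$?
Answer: $2 i \sqrt{321} \approx 35.833 i$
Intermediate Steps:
$s = 696$ ($s = -4 - -700 = -4 + 700 = 696$)
$R = 81$ ($R = 9^{2} = 81$)
$f{\left(V \right)} = 2 V \left(81 + V\right)$ ($f{\left(V \right)} = \left(V + V\right) \left(V + 81\right) = 2 V \left(81 + V\right)$)
$\sqrt{s + f{\left(-66 \right)}} = \sqrt{696 + 2 \left(-66\right) \left(81 - 66\right)} = \sqrt{696 + 2 \left(-66\right) 15} = \sqrt{696 - 1980} = \sqrt{-1284} = 2 i \sqrt{321}$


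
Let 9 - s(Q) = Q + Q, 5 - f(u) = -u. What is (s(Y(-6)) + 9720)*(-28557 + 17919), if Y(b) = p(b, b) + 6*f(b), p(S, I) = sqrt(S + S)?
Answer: -103624758 + 42552*I*sqrt(3) ≈ -1.0362e+8 + 73702.0*I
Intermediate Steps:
f(u) = 5 + u (f(u) = 5 - (-1)*u = 5 + u)
p(S, I) = sqrt(2)*sqrt(S) (p(S, I) = sqrt(2*S) = sqrt(2)*sqrt(S))
Y(b) = 30 + 6*b + sqrt(2)*sqrt(b) (Y(b) = sqrt(2)*sqrt(b) + 6*(5 + b) = sqrt(2)*sqrt(b) + (30 + 6*b) = 30 + 6*b + sqrt(2)*sqrt(b))
s(Q) = 9 - 2*Q (s(Q) = 9 - (Q + Q) = 9 - 2*Q)
(s(Y(-6)) + 9720)*(-28557 + 17919) = ((9 - 2*(30 + 6*(-6) + sqrt(2)*sqrt(-6))) + 9720)*(-28557 + 17919) = ((9 - 2*(30 - 36 + sqrt(2)*(I*sqrt(6)))) + 9720)*(-10638) = ((9 - 2*(30 - 36 + 2*I*sqrt(3))) + 9720)*(-10638) = ((9 - 2*(-6 + 2*I*sqrt(3))) + 9720)*(-10638) = ((9 + (12 - 4*I*sqrt(3))) + 9720)*(-10638) = ((21 - 4*I*sqrt(3)) + 9720)*(-10638) = (9741 - 4*I*sqrt(3))*(-10638) = -103624758 + 42552*I*sqrt(3)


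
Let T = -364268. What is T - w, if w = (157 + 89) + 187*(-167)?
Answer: -333285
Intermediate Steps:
w = -30983 (w = 246 - 31229 = -30983)
T - w = -364268 - 1*(-30983) = -364268 + 30983 = -333285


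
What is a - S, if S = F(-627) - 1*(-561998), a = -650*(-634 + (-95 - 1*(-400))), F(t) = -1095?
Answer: -347053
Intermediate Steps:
a = 213850 (a = -650*(-634 + (-95 + 400)) = -650*(-634 + 305) = -650*(-329) = 213850)
S = 560903 (S = -1095 - 1*(-561998) = -1095 + 561998 = 560903)
a - S = 213850 - 1*560903 = 213850 - 560903 = -347053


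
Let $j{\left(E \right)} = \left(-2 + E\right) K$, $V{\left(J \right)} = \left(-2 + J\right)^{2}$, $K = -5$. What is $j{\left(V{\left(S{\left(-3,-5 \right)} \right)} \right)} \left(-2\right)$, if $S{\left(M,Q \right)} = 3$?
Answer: $-10$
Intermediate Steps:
$j{\left(E \right)} = 10 - 5 E$ ($j{\left(E \right)} = \left(-2 + E\right) \left(-5\right) = 10 - 5 E$)
$j{\left(V{\left(S{\left(-3,-5 \right)} \right)} \right)} \left(-2\right) = \left(10 - 5 \left(-2 + 3\right)^{2}\right) \left(-2\right) = \left(10 - 5 \cdot 1^{2}\right) \left(-2\right) = \left(10 - 5\right) \left(-2\right) = 5 \left(-2\right) = -10$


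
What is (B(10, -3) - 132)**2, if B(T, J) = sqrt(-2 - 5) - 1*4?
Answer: (136 - I*sqrt(7))**2 ≈ 18489.0 - 719.64*I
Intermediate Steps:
B(T, J) = -4 + I*sqrt(7) (B(T, J) = sqrt(-7) - 4 = I*sqrt(7) - 4 = -4 + I*sqrt(7))
(B(10, -3) - 132)**2 = ((-4 + I*sqrt(7)) - 132)**2 = (-136 + I*sqrt(7))**2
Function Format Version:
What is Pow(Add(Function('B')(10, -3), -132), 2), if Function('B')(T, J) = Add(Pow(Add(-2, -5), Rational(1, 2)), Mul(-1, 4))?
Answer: Pow(Add(136, Mul(-1, I, Pow(7, Rational(1, 2)))), 2) ≈ Add(18489., Mul(-719.64, I))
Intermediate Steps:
Function('B')(T, J) = Add(-4, Mul(I, Pow(7, Rational(1, 2)))) (Function('B')(T, J) = Add(Pow(-7, Rational(1, 2)), -4) = Add(Mul(I, Pow(7, Rational(1, 2))), -4) = Add(-4, Mul(I, Pow(7, Rational(1, 2)))))
Pow(Add(Function('B')(10, -3), -132), 2) = Pow(Add(Add(-4, Mul(I, Pow(7, Rational(1, 2)))), -132), 2) = Pow(Add(-136, Mul(I, Pow(7, Rational(1, 2)))), 2)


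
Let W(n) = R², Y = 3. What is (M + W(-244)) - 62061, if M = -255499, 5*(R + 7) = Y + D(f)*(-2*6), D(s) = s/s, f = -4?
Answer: -7937064/25 ≈ -3.1748e+5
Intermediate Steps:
D(s) = 1
R = -44/5 (R = -7 + (3 + 1*(-2*6))/5 = -7 + (3 + 1*(-12))/5 = -7 + (3 - 12)/5 = -7 + (⅕)*(-9) = -7 - 9/5 = -44/5 ≈ -8.8000)
W(n) = 1936/25 (W(n) = (-44/5)² = 1936/25)
(M + W(-244)) - 62061 = (-255499 + 1936/25) - 62061 = -6385539/25 - 62061 = -7937064/25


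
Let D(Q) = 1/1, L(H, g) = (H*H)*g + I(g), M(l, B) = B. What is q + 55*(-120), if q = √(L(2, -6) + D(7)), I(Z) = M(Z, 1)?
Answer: -6600 + I*√22 ≈ -6600.0 + 4.6904*I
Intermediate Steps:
I(Z) = 1
L(H, g) = 1 + g*H² (L(H, g) = (H*H)*g + 1 = H²*g + 1 = g*H² + 1 = 1 + g*H²)
D(Q) = 1
q = I*√22 (q = √((1 - 6*2²) + 1) = √((1 - 6*4) + 1) = √((1 - 24) + 1) = √(-23 + 1) = √(-22) = I*√22 ≈ 4.6904*I)
q + 55*(-120) = I*√22 + 55*(-120) = I*√22 - 6600 = -6600 + I*√22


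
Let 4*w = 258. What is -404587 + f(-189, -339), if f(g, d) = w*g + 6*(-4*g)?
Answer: -824483/2 ≈ -4.1224e+5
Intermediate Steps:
w = 129/2 (w = (¼)*258 = 129/2 ≈ 64.500)
f(g, d) = 81*g/2 (f(g, d) = 129*g/2 + 6*(-4*g) = 129*g/2 - 24*g = 81*g/2)
-404587 + f(-189, -339) = -404587 + (81/2)*(-189) = -404587 - 15309/2 = -824483/2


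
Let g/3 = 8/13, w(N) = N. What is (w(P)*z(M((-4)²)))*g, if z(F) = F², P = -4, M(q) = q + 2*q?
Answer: -221184/13 ≈ -17014.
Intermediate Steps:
M(q) = 3*q
g = 24/13 (g = 3*(8/13) = 24/13 ≈ 1.8462)
(w(P)*z(M((-4)²)))*g = -4*(3*(-4)²)²*(24/13) = -4*(3*16)²*(24/13) = -4*48²*(24/13) = -4*2304*(24/13) = -9216*24/13 = -221184/13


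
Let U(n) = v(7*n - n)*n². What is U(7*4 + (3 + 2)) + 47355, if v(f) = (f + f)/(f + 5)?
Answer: 10044309/203 ≈ 49479.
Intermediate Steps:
v(f) = 2*f/(5 + f) (v(f) = (2*f)/(5 + f) = 2*f/(5 + f))
U(n) = 12*n³/(5 + 6*n) (U(n) = (2*(7*n - n)/(5 + (7*n - n)))*n² = (2*(6*n)/(5 + 6*n))*n² = (12*n/(5 + 6*n))*n² = 12*n³/(5 + 6*n))
U(7*4 + (3 + 2)) + 47355 = 12*(7*4 + (3 + 2))³/(5 + 6*(7*4 + (3 + 2))) + 47355 = 12*(28 + 5)³/(5 + 6*(28 + 5)) + 47355 = 12*33³/(5 + 6*33) + 47355 = 12*35937/(5 + 198) + 47355 = 12*35937/203 + 47355 = 12*35937*(1/203) + 47355 = 431244/203 + 47355 = 10044309/203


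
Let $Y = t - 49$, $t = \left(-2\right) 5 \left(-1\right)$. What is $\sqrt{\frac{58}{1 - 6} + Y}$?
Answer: $\frac{i \sqrt{1265}}{5} \approx 7.1134 i$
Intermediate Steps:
$t = 10$ ($t = \left(-10\right) \left(-1\right) = 10$)
$Y = -39$ ($Y = 10 - 49 = -39$)
$\sqrt{\frac{58}{1 - 6} + Y} = \sqrt{\frac{58}{1 - 6} - 39} = \sqrt{\frac{58}{-5} - 39} = \sqrt{58 \left(- \frac{1}{5}\right) - 39} = \sqrt{- \frac{58}{5} - 39} = \sqrt{- \frac{253}{5}} = \frac{i \sqrt{1265}}{5}$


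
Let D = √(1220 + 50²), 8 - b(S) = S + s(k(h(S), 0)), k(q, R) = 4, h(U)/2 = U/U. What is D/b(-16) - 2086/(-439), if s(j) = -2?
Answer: 2086/439 + √930/13 ≈ 7.0975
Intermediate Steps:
h(U) = 2 (h(U) = 2*(U/U) = 2*1 = 2)
b(S) = 10 - S (b(S) = 8 - (S - 2) = 8 - (-2 + S) = 8 + (2 - S) = 10 - S)
D = 2*√930 (D = √(1220 + 2500) = √3720 = 2*√930 ≈ 60.992)
D/b(-16) - 2086/(-439) = (2*√930)/(10 - 1*(-16)) - 2086/(-439) = (2*√930)/(10 + 16) - 2086*(-1/439) = (2*√930)/26 + 2086/439 = (2*√930)*(1/26) + 2086/439 = √930/13 + 2086/439 = 2086/439 + √930/13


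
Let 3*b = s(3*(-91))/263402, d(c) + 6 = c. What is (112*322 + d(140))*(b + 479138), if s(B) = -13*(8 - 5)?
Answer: 2284200719172837/131701 ≈ 1.7344e+10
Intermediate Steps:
d(c) = -6 + c
s(B) = -39 (s(B) = -13*3 = -39)
b = -13/263402 (b = (-39/263402)/3 = (-39*1/263402)/3 = (1/3)*(-39/263402) = -13/263402 ≈ -4.9354e-5)
(112*322 + d(140))*(b + 479138) = (112*322 + (-6 + 140))*(-13/263402 + 479138) = (36064 + 134)*(126205907463/263402) = 36198*(126205907463/263402) = 2284200719172837/131701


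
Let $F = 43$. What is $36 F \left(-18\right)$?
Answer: $-27864$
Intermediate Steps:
$36 F \left(-18\right) = 36 \cdot 43 \left(-18\right) = 1548 \left(-18\right) = -27864$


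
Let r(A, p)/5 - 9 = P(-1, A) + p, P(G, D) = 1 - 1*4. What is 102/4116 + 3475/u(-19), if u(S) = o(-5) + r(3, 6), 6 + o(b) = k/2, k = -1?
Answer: 4769519/73402 ≈ 64.978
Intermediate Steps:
P(G, D) = -3 (P(G, D) = 1 - 4 = -3)
o(b) = -13/2 (o(b) = -6 - 1/2 = -6 - 1*½ = -6 - ½ = -13/2)
r(A, p) = 30 + 5*p (r(A, p) = 45 + 5*(-3 + p) = 45 + (-15 + 5*p) = 30 + 5*p)
u(S) = 107/2 (u(S) = -13/2 + (30 + 5*6) = -13/2 + (30 + 30) = -13/2 + 60 = 107/2)
102/4116 + 3475/u(-19) = 102/4116 + 3475/(107/2) = 102*(1/4116) + 3475*(2/107) = 17/686 + 6950/107 = 4769519/73402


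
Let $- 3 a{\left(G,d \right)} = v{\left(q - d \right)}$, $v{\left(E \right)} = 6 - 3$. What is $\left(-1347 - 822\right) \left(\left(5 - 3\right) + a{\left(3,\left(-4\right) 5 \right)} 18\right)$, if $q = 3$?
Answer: $34704$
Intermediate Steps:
$v{\left(E \right)} = 3$ ($v{\left(E \right)} = 6 - 3 = 3$)
$a{\left(G,d \right)} = -1$ ($a{\left(G,d \right)} = \left(- \frac{1}{3}\right) 3 = -1$)
$\left(-1347 - 822\right) \left(\left(5 - 3\right) + a{\left(3,\left(-4\right) 5 \right)} 18\right) = \left(-1347 - 822\right) \left(\left(5 - 3\right) - 18\right) = - 2169 \left(\left(5 - 3\right) - 18\right) = - 2169 \left(2 - 18\right) = \left(-2169\right) \left(-16\right) = 34704$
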